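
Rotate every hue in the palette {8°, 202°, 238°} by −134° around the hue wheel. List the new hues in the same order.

8 − 134 = -126 → -126 + 360 = 234°
202 − 134 = 68°
238 − 134 = 104°

234°, 68°, 104°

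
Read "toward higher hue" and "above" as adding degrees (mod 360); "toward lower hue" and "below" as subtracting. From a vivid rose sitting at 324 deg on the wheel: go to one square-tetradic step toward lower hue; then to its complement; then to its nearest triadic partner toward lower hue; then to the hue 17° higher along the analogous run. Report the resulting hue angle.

−90° (square ↓): 324 − 90 = 234°
+180° (complement): 234 + 180 = 414 → 414 − 360 = 54°
−120° (triadic ↓): 54 − 120 = -66 → -66 + 360 = 294°
+17° (analog 17° ↑): 294 + 17 = 311°

311°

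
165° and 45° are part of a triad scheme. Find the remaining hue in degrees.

A triad places three hues 120° apart.
The full set through 45° is {45°, 165°, 285°}.
Given {45°, 165°}, the missing hue is 285°.

285°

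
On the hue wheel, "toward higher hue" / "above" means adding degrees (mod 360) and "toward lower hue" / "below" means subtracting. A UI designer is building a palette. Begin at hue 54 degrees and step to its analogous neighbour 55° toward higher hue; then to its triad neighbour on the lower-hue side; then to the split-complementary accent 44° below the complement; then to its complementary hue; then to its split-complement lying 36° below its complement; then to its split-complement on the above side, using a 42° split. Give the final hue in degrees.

311°

54 + 55 = 109°   (analog 55° ↑)
109 − 120 = -11 → -11 + 360 = 349°   (triadic ↓)
349 + 136 = 485 → 485 − 360 = 125°   (split-comp 44° ↓)
125 + 180 = 305°   (complement)
305 + 144 = 449 → 449 − 360 = 89°   (split-comp 36° ↓)
89 + 222 = 311°   (split-comp 42° ↑)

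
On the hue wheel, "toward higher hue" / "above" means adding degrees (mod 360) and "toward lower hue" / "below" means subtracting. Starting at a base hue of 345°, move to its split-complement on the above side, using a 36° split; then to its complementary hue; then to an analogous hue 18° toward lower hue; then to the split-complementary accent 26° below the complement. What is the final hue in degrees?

345 + 216 = 561 → 561 − 360 = 201°   (split-comp 36° ↑)
201 + 180 = 381 → 381 − 360 = 21°   (complement)
21 − 18 = 3°   (analog 18° ↓)
3 + 154 = 157°   (split-comp 26° ↓)

157°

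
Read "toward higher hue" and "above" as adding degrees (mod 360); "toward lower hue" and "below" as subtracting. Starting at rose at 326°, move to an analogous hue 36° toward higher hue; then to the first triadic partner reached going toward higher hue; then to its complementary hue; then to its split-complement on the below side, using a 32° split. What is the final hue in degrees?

326 + 36 = 362 → 362 − 360 = 2°   (analog 36° ↑)
2 + 120 = 122°   (triadic ↑)
122 + 180 = 302°   (complement)
302 + 148 = 450 → 450 − 360 = 90°   (split-comp 32° ↓)

90°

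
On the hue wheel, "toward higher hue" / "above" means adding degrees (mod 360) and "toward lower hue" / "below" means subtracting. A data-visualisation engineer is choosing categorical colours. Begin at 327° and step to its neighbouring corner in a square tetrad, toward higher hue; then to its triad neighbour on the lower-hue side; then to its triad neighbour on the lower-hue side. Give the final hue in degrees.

177°

square ↑ +90°: 327 + 90 = 417 → 417 − 360 = 57°
triadic ↓ −120°: 57 − 120 = -63 → -63 + 360 = 297°
triadic ↓ −120°: 297 − 120 = 177°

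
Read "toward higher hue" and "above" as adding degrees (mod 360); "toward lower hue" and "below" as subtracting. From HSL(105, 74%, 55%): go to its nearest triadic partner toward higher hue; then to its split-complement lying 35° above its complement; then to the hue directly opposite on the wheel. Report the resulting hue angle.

+120° (triadic ↑): 105 + 120 = 225°
+215° (split-comp 35° ↑): 225 + 215 = 440 → 440 − 360 = 80°
+180° (complement): 80 + 180 = 260°

260°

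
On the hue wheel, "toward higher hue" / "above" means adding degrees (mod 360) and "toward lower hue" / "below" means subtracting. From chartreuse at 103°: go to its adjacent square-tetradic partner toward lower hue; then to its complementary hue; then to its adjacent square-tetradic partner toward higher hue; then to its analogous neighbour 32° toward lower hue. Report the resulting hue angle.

251°

square ↓ −90°: 103 − 90 = 13°
complement +180°: 13 + 180 = 193°
square ↑ +90°: 193 + 90 = 283°
analog 32° ↓ −32°: 283 − 32 = 251°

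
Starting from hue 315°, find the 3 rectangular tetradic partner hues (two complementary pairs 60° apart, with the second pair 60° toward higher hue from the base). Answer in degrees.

15°, 135°, 195°

A rectangular tetradic uses two complementary pairs 60° apart: offsets 0°, 60°, 180°, 240°.
315 + 60 = 375 → 375 − 360 = 15°
315 + 180 = 495 → 495 − 360 = 135°
315 + 240 = 555 → 555 − 360 = 195°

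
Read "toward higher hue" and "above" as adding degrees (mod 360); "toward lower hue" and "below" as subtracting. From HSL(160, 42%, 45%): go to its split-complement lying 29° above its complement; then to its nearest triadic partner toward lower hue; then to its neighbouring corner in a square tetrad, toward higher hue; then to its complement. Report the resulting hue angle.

160 + 209 = 369 → 369 − 360 = 9°   (split-comp 29° ↑)
9 − 120 = -111 → -111 + 360 = 249°   (triadic ↓)
249 + 90 = 339°   (square ↑)
339 + 180 = 519 → 519 − 360 = 159°   (complement)

159°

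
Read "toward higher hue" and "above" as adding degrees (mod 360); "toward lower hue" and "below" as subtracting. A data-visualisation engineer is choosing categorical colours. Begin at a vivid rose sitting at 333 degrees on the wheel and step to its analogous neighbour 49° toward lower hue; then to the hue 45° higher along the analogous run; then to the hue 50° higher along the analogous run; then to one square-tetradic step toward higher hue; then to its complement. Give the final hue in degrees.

289°

333 − 49 = 284°   (analog 49° ↓)
284 + 45 = 329°   (analog 45° ↑)
329 + 50 = 379 → 379 − 360 = 19°   (analog 50° ↑)
19 + 90 = 109°   (square ↑)
109 + 180 = 289°   (complement)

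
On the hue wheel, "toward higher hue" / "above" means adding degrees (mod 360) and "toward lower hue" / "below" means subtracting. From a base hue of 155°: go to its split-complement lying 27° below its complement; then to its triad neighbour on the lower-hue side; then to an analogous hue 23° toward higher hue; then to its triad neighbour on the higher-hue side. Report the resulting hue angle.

331°

split-comp 27° ↓ +153°: 155 + 153 = 308°
triadic ↓ −120°: 308 − 120 = 188°
analog 23° ↑ +23°: 188 + 23 = 211°
triadic ↑ +120°: 211 + 120 = 331°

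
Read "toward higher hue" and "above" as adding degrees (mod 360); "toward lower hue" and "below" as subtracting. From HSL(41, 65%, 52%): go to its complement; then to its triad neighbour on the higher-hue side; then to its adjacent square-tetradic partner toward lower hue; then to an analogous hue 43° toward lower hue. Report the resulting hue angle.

+180° (complement): 41 + 180 = 221°
+120° (triadic ↑): 221 + 120 = 341°
−90° (square ↓): 341 − 90 = 251°
−43° (analog 43° ↓): 251 − 43 = 208°

208°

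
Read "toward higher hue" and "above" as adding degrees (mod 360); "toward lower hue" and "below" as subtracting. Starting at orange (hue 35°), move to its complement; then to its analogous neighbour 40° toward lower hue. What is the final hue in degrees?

175°

complement +180°: 35 + 180 = 215°
analog 40° ↓ −40°: 215 − 40 = 175°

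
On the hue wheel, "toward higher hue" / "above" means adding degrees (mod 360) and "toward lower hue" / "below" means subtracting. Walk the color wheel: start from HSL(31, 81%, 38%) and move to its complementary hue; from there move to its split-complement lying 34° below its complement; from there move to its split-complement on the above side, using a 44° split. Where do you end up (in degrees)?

221°

+180° (complement): 31 + 180 = 211°
+146° (split-comp 34° ↓): 211 + 146 = 357°
+224° (split-comp 44° ↑): 357 + 224 = 581 → 581 − 360 = 221°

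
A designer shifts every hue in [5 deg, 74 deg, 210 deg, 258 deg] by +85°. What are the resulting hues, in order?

90°, 159°, 295°, 343°

5 + 85 = 90°
74 + 85 = 159°
210 + 85 = 295°
258 + 85 = 343°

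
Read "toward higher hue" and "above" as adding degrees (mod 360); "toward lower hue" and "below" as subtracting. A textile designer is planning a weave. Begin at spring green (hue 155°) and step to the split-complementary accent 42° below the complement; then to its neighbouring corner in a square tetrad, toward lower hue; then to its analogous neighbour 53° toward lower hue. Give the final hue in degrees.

split-comp 42° ↓ +138°: 155 + 138 = 293°
square ↓ −90°: 293 − 90 = 203°
analog 53° ↓ −53°: 203 − 53 = 150°

150°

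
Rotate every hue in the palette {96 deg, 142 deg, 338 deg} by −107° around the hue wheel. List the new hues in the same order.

349°, 35°, 231°

96 − 107 = -11 → -11 + 360 = 349°
142 − 107 = 35°
338 − 107 = 231°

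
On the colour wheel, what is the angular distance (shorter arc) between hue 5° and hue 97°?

|5 − 97| = 92.
92 ≤ 180, so the shorter arc is 92°.

92°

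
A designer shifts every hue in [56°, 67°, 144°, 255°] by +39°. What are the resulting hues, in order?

95°, 106°, 183°, 294°

56 + 39 = 95°
67 + 39 = 106°
144 + 39 = 183°
255 + 39 = 294°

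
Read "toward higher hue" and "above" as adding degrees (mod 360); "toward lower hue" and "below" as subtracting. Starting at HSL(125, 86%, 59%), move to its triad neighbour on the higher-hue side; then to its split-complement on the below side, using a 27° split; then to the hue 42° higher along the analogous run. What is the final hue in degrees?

triadic ↑ +120°: 125 + 120 = 245°
split-comp 27° ↓ +153°: 245 + 153 = 398 → 398 − 360 = 38°
analog 42° ↑ +42°: 38 + 42 = 80°

80°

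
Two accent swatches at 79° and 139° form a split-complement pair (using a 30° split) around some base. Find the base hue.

The accents sit 30° either side of the complement, so the complement is their short-arc midpoint on the wheel.
Short-arc midpoint of 79° and 139°: 109°.
Base is 180° from the complement: 109 − 180 = -71 → -71 + 360 = 289°

289°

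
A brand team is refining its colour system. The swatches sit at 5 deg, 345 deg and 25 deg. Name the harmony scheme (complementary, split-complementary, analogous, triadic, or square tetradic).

Sort the hues: 5°, 25°, 345°.
Successive gaps around the wheel: 20°, 320°, 20°.
A run of hues at equal small steps (20°) with one large closing gap is an analogous group.

analogous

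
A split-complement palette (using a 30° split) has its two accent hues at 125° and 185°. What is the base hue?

The accents sit 30° either side of the complement, so the complement is their short-arc midpoint on the wheel.
Short-arc midpoint of 125° and 185°: 155°.
Base is 180° from the complement: 155 − 180 = -25 → -25 + 360 = 335°

335°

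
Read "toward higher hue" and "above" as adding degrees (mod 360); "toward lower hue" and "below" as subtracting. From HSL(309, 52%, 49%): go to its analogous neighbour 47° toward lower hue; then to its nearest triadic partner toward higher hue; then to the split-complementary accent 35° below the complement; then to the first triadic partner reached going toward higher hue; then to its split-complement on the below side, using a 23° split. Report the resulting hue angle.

84°

−47° (analog 47° ↓): 309 − 47 = 262°
+120° (triadic ↑): 262 + 120 = 382 → 382 − 360 = 22°
+145° (split-comp 35° ↓): 22 + 145 = 167°
+120° (triadic ↑): 167 + 120 = 287°
+157° (split-comp 23° ↓): 287 + 157 = 444 → 444 − 360 = 84°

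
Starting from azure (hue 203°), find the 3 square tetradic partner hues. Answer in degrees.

A square tetradic scheme places four hues every 90°.
203 + 90 = 293°
203 + 180 = 383 → 383 − 360 = 23°
203 + 270 = 473 → 473 − 360 = 113°

293°, 23°, and 113°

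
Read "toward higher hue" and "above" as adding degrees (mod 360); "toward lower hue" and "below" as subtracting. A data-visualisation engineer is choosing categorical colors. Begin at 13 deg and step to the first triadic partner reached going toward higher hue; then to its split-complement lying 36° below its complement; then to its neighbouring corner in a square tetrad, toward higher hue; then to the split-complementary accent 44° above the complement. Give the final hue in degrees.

231°

triadic ↑ +120°: 13 + 120 = 133°
split-comp 36° ↓ +144°: 133 + 144 = 277°
square ↑ +90°: 277 + 90 = 367 → 367 − 360 = 7°
split-comp 44° ↑ +224°: 7 + 224 = 231°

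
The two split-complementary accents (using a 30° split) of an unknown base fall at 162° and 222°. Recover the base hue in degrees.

The accents sit 30° either side of the complement, so the complement is their short-arc midpoint on the wheel.
Short-arc midpoint of 162° and 222°: 192°.
Base is 180° from the complement: 192 − 180 = 12°

12°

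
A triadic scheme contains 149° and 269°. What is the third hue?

A triad spaces three hues 120° apart.
The full set is {29°, 149°, 269°}.

29°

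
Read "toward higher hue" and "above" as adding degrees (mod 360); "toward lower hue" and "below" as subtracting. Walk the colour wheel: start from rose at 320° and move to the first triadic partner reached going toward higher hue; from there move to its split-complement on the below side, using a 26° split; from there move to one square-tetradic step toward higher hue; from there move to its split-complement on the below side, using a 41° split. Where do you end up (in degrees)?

103°

320 + 120 = 440 → 440 − 360 = 80°   (triadic ↑)
80 + 154 = 234°   (split-comp 26° ↓)
234 + 90 = 324°   (square ↑)
324 + 139 = 463 → 463 − 360 = 103°   (split-comp 41° ↓)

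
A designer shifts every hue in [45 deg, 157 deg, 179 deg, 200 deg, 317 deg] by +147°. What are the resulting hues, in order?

192°, 304°, 326°, 347°, 104°

45 + 147 = 192°
157 + 147 = 304°
179 + 147 = 326°
200 + 147 = 347°
317 + 147 = 464 → 464 − 360 = 104°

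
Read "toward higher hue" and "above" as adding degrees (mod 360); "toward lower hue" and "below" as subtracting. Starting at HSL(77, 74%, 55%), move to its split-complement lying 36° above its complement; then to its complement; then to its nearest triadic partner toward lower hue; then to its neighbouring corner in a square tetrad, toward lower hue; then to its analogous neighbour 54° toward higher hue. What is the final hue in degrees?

split-comp 36° ↑ +216°: 77 + 216 = 293°
complement +180°: 293 + 180 = 473 → 473 − 360 = 113°
triadic ↓ −120°: 113 − 120 = -7 → -7 + 360 = 353°
square ↓ −90°: 353 − 90 = 263°
analog 54° ↑ +54°: 263 + 54 = 317°

317°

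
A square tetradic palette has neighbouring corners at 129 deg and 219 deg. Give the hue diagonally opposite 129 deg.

A square tetradic scheme places four hues 90° apart; opposite corners are 180° apart.
129 + 180 = 309°

309°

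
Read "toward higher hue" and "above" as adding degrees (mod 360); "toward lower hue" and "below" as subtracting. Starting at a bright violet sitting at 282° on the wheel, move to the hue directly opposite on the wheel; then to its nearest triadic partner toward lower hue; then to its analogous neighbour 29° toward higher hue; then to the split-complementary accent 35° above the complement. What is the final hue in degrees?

226°

complement +180°: 282 + 180 = 462 → 462 − 360 = 102°
triadic ↓ −120°: 102 − 120 = -18 → -18 + 360 = 342°
analog 29° ↑ +29°: 342 + 29 = 371 → 371 − 360 = 11°
split-comp 35° ↑ +215°: 11 + 215 = 226°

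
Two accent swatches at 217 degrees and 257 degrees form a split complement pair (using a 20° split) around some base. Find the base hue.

The accents sit 20° either side of the complement, so the complement is their short-arc midpoint on the wheel.
Short-arc midpoint of 217° and 257°: 237°.
Base is 180° from the complement: 237 − 180 = 57°

57°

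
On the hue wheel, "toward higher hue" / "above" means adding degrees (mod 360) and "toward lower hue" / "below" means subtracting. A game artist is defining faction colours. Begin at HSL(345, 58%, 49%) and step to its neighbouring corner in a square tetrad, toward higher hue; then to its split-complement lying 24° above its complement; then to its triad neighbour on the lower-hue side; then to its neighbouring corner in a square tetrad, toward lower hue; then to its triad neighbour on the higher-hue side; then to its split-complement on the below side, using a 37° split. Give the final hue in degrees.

332°

345 + 90 = 435 → 435 − 360 = 75°   (square ↑)
75 + 204 = 279°   (split-comp 24° ↑)
279 − 120 = 159°   (triadic ↓)
159 − 90 = 69°   (square ↓)
69 + 120 = 189°   (triadic ↑)
189 + 143 = 332°   (split-comp 37° ↓)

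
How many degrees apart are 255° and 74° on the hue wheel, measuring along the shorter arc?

179°

|255 − 74| = 181.
The shorter arc is 360 − 181 = 179°.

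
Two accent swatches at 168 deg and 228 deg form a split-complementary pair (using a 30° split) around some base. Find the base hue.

The accents sit 30° either side of the complement, so the complement is their short-arc midpoint on the wheel.
Short-arc midpoint of 168° and 228°: 198°.
Base is 180° from the complement: 198 − 180 = 18°

18°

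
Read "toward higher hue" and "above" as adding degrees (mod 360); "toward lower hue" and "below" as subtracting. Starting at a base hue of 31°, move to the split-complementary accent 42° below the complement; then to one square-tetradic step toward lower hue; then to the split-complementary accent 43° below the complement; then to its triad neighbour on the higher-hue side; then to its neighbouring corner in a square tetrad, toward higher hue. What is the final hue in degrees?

66°

+138° (split-comp 42° ↓): 31 + 138 = 169°
−90° (square ↓): 169 − 90 = 79°
+137° (split-comp 43° ↓): 79 + 137 = 216°
+120° (triadic ↑): 216 + 120 = 336°
+90° (square ↑): 336 + 90 = 426 → 426 − 360 = 66°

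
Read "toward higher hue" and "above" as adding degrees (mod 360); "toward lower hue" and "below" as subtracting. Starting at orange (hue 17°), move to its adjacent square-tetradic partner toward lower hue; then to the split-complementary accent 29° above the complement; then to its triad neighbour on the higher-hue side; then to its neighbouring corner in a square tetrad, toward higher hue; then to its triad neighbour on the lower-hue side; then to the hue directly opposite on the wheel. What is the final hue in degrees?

−90° (square ↓): 17 − 90 = -73 → -73 + 360 = 287°
+209° (split-comp 29° ↑): 287 + 209 = 496 → 496 − 360 = 136°
+120° (triadic ↑): 136 + 120 = 256°
+90° (square ↑): 256 + 90 = 346°
−120° (triadic ↓): 346 − 120 = 226°
+180° (complement): 226 + 180 = 406 → 406 − 360 = 46°

46°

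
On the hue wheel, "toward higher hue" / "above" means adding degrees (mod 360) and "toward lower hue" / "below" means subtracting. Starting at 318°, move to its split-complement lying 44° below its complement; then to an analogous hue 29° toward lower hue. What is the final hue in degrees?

65°

318 + 136 = 454 → 454 − 360 = 94°   (split-comp 44° ↓)
94 − 29 = 65°   (analog 29° ↓)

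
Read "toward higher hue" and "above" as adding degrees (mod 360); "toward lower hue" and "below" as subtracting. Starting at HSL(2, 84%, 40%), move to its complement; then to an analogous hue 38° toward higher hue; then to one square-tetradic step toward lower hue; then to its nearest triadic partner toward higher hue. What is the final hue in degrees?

complement +180°: 2 + 180 = 182°
analog 38° ↑ +38°: 182 + 38 = 220°
square ↓ −90°: 220 − 90 = 130°
triadic ↑ +120°: 130 + 120 = 250°

250°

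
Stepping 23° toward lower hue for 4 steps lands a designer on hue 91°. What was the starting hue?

4 steps of 23° (toward lower hue) give a net shift of −92°.
Start = end − shift: 91 + 92 = 183°

183°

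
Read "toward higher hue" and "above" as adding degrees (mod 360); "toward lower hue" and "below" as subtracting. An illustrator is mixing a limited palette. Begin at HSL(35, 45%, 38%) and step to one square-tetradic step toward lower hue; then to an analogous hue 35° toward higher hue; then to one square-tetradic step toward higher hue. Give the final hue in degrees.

−90° (square ↓): 35 − 90 = -55 → -55 + 360 = 305°
+35° (analog 35° ↑): 305 + 35 = 340°
+90° (square ↑): 340 + 90 = 430 → 430 − 360 = 70°

70°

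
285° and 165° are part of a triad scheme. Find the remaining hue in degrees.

45°

A triad places three hues 120° apart.
The full set through 165° is {45°, 165°, 285°}.
Given {165°, 285°}, the missing hue is 45°.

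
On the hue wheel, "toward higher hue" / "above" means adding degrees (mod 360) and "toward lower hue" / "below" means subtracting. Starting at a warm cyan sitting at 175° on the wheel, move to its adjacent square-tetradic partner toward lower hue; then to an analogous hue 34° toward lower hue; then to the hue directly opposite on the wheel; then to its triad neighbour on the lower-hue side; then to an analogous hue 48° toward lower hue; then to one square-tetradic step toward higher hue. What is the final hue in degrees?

175 − 90 = 85°   (square ↓)
85 − 34 = 51°   (analog 34° ↓)
51 + 180 = 231°   (complement)
231 − 120 = 111°   (triadic ↓)
111 − 48 = 63°   (analog 48° ↓)
63 + 90 = 153°   (square ↑)

153°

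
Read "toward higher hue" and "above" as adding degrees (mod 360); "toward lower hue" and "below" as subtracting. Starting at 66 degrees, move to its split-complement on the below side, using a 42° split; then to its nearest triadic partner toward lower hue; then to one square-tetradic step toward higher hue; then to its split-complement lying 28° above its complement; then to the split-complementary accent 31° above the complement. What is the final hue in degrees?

233°

66 + 138 = 204°   (split-comp 42° ↓)
204 − 120 = 84°   (triadic ↓)
84 + 90 = 174°   (square ↑)
174 + 208 = 382 → 382 − 360 = 22°   (split-comp 28° ↑)
22 + 211 = 233°   (split-comp 31° ↑)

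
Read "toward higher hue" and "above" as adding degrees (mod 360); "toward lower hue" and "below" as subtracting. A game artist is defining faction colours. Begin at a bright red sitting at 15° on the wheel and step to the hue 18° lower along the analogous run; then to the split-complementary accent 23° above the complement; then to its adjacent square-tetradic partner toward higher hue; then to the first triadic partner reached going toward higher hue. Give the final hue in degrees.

50°

analog 18° ↓ −18°: 15 − 18 = -3 → -3 + 360 = 357°
split-comp 23° ↑ +203°: 357 + 203 = 560 → 560 − 360 = 200°
square ↑ +90°: 200 + 90 = 290°
triadic ↑ +120°: 290 + 120 = 410 → 410 − 360 = 50°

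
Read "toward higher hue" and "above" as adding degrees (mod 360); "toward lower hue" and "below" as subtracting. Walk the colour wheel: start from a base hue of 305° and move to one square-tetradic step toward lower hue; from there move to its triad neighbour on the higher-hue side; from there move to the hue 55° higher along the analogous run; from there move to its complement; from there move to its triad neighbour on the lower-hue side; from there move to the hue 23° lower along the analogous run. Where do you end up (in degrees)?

305 − 90 = 215°   (square ↓)
215 + 120 = 335°   (triadic ↑)
335 + 55 = 390 → 390 − 360 = 30°   (analog 55° ↑)
30 + 180 = 210°   (complement)
210 − 120 = 90°   (triadic ↓)
90 − 23 = 67°   (analog 23° ↓)

67°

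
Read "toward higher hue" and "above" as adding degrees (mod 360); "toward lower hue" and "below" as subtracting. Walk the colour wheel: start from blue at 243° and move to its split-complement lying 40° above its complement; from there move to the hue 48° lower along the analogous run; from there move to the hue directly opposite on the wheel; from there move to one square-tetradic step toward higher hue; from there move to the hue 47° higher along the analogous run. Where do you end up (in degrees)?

12°

+220° (split-comp 40° ↑): 243 + 220 = 463 → 463 − 360 = 103°
−48° (analog 48° ↓): 103 − 48 = 55°
+180° (complement): 55 + 180 = 235°
+90° (square ↑): 235 + 90 = 325°
+47° (analog 47° ↑): 325 + 47 = 372 → 372 − 360 = 12°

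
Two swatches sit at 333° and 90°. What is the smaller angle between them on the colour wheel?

117°

|333 − 90| = 243.
The shorter arc is 360 − 243 = 117°.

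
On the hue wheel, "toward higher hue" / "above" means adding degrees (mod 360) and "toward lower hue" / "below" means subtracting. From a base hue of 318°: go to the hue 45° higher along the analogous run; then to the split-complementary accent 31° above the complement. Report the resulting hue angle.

214°

analog 45° ↑ +45°: 318 + 45 = 363 → 363 − 360 = 3°
split-comp 31° ↑ +211°: 3 + 211 = 214°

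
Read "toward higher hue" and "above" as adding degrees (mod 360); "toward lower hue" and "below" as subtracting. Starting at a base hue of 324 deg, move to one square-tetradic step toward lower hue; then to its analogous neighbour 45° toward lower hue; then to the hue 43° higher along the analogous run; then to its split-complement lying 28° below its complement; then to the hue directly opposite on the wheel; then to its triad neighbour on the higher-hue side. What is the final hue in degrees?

324°

−90° (square ↓): 324 − 90 = 234°
−45° (analog 45° ↓): 234 − 45 = 189°
+43° (analog 43° ↑): 189 + 43 = 232°
+152° (split-comp 28° ↓): 232 + 152 = 384 → 384 − 360 = 24°
+180° (complement): 24 + 180 = 204°
+120° (triadic ↑): 204 + 120 = 324°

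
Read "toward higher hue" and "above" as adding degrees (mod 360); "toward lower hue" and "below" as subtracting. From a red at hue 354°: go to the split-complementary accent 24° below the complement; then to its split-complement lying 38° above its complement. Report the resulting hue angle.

8°

split-comp 24° ↓ +156°: 354 + 156 = 510 → 510 − 360 = 150°
split-comp 38° ↑ +218°: 150 + 218 = 368 → 368 − 360 = 8°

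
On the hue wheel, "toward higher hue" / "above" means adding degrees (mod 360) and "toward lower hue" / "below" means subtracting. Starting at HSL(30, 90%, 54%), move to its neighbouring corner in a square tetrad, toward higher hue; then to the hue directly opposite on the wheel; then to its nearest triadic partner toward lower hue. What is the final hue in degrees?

30 + 90 = 120°   (square ↑)
120 + 180 = 300°   (complement)
300 − 120 = 180°   (triadic ↓)

180°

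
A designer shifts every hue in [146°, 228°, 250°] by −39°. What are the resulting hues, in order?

146 − 39 = 107°
228 − 39 = 189°
250 − 39 = 211°

107°, 189°, 211°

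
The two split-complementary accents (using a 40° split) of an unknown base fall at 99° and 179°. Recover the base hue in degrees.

319°

The accents sit 40° either side of the complement, so the complement is their short-arc midpoint on the wheel.
Short-arc midpoint of 99° and 179°: 139°.
Base is 180° from the complement: 139 − 180 = -41 → -41 + 360 = 319°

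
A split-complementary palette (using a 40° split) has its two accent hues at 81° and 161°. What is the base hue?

The accents sit 40° either side of the complement, so the complement is their short-arc midpoint on the wheel.
Short-arc midpoint of 81° and 161°: 121°.
Base is 180° from the complement: 121 − 180 = -59 → -59 + 360 = 301°

301°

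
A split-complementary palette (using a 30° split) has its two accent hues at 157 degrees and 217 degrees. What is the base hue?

The accents sit 30° either side of the complement, so the complement is their short-arc midpoint on the wheel.
Short-arc midpoint of 157° and 217°: 187°.
Base is 180° from the complement: 187 − 180 = 7°

7°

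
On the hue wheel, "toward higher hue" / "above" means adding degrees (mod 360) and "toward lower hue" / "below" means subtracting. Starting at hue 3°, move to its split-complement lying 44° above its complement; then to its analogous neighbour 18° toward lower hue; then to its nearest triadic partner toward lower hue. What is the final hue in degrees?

89°

+224° (split-comp 44° ↑): 3 + 224 = 227°
−18° (analog 18° ↓): 227 − 18 = 209°
−120° (triadic ↓): 209 − 120 = 89°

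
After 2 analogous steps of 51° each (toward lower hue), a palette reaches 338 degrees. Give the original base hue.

2 steps of 51° (toward lower hue) give a net shift of −102°.
Start = end − shift: 338 + 102 = 440 → 440 − 360 = 80°

80°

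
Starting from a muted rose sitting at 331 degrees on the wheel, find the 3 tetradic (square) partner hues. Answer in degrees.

61°, 151°, and 241°

A square tetradic scheme places four hues every 90°.
331 + 90 = 421 → 421 − 360 = 61°
331 + 180 = 511 → 511 − 360 = 151°
331 + 270 = 601 → 601 − 360 = 241°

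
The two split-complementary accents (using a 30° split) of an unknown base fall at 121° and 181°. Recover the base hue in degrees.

The accents sit 30° either side of the complement, so the complement is their short-arc midpoint on the wheel.
Short-arc midpoint of 121° and 181°: 151°.
Base is 180° from the complement: 151 − 180 = -29 → -29 + 360 = 331°

331°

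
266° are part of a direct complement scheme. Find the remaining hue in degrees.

86°

The complement sits 180° across the wheel.
The full set through 266° is {86°, 266°}.
Given {266°}, the missing hue is 86°.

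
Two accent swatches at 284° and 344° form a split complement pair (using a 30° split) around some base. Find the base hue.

134°

The accents sit 30° either side of the complement, so the complement is their short-arc midpoint on the wheel.
Short-arc midpoint of 284° and 344°: 314°.
Base is 180° from the complement: 314 − 180 = 134°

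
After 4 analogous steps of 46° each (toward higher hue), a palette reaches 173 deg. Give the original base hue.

4 steps of 46° (toward higher hue) give a net shift of +184°.
Start = end − shift: 173 − 184 = -11 → -11 + 360 = 349°

349°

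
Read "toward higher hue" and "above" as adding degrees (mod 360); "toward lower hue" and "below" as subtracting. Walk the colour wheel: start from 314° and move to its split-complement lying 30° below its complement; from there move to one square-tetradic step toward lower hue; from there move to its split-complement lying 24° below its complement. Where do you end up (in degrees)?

170°

314 + 150 = 464 → 464 − 360 = 104°   (split-comp 30° ↓)
104 − 90 = 14°   (square ↓)
14 + 156 = 170°   (split-comp 24° ↓)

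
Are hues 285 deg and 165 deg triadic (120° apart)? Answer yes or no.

Angular distance: |285 − 165| = 120 = 120°.
Triadic (120° apart) requires 120°.

yes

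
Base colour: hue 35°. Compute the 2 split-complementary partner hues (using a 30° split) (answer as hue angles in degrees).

Split-complementary hues sit 30° either side of the complement.
Complement of 35°: 35 + 180 = 215°
215 − 30 = 185°
215 + 30 = 245°

185° and 245°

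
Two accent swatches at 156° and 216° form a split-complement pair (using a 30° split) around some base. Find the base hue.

The accents sit 30° either side of the complement, so the complement is their short-arc midpoint on the wheel.
Short-arc midpoint of 156° and 216°: 186°.
Base is 180° from the complement: 186 − 180 = 6°

6°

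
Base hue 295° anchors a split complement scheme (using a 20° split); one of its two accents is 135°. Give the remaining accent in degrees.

Split-complementary hues sit 20° either side of the complement.
Complement of the base 295°: 295 + 180 = 475 → 475 − 360 = 115°
The given accent 135° is 20° one side of 115°; the other accent sits 20° the other side: 115 − 20 = 95°

95°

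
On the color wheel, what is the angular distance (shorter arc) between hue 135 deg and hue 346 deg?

149°

|135 − 346| = 211.
The shorter arc is 360 − 211 = 149°.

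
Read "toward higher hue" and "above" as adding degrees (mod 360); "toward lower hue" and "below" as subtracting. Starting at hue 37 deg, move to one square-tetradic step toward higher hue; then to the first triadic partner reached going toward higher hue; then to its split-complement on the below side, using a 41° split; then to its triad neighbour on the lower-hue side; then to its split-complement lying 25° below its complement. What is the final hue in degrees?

37 + 90 = 127°   (square ↑)
127 + 120 = 247°   (triadic ↑)
247 + 139 = 386 → 386 − 360 = 26°   (split-comp 41° ↓)
26 − 120 = -94 → -94 + 360 = 266°   (triadic ↓)
266 + 155 = 421 → 421 − 360 = 61°   (split-comp 25° ↓)

61°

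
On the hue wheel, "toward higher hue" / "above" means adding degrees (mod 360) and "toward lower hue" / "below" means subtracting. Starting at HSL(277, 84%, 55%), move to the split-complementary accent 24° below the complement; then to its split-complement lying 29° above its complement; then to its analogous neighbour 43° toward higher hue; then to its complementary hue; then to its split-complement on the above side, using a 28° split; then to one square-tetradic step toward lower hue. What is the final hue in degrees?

+156° (split-comp 24° ↓): 277 + 156 = 433 → 433 − 360 = 73°
+209° (split-comp 29° ↑): 73 + 209 = 282°
+43° (analog 43° ↑): 282 + 43 = 325°
+180° (complement): 325 + 180 = 505 → 505 − 360 = 145°
+208° (split-comp 28° ↑): 145 + 208 = 353°
−90° (square ↓): 353 − 90 = 263°

263°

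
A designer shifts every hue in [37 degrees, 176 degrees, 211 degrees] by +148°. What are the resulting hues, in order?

37 + 148 = 185°
176 + 148 = 324°
211 + 148 = 359°

185°, 324°, 359°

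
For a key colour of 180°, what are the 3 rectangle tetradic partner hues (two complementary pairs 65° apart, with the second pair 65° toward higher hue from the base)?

245°, 0°, 65°

A rectangular tetradic uses two complementary pairs 65° apart: offsets 0°, 65°, 180°, 245°.
180 + 65 = 245°
180 + 180 = 360 → 360 − 360 = 0°
180 + 245 = 425 → 425 − 360 = 65°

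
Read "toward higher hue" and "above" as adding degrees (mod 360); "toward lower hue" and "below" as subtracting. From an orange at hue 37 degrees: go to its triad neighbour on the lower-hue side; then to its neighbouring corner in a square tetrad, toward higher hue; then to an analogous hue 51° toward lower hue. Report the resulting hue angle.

316°

−120° (triadic ↓): 37 − 120 = -83 → -83 + 360 = 277°
+90° (square ↑): 277 + 90 = 367 → 367 − 360 = 7°
−51° (analog 51° ↓): 7 − 51 = -44 → -44 + 360 = 316°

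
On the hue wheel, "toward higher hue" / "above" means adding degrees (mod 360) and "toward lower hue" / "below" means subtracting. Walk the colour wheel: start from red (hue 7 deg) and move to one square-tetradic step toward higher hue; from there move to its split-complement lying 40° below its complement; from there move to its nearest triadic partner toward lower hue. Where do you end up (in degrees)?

117°

7 + 90 = 97°   (square ↑)
97 + 140 = 237°   (split-comp 40° ↓)
237 − 120 = 117°   (triadic ↓)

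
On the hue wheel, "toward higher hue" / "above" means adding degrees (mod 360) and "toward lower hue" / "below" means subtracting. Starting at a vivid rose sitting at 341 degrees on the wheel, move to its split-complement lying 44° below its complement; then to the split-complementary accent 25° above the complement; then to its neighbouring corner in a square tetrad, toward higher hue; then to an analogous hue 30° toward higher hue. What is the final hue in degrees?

341 + 136 = 477 → 477 − 360 = 117°   (split-comp 44° ↓)
117 + 205 = 322°   (split-comp 25° ↑)
322 + 90 = 412 → 412 − 360 = 52°   (square ↑)
52 + 30 = 82°   (analog 30° ↑)

82°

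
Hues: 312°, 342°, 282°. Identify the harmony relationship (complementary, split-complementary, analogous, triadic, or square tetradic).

analogous

Sort the hues: 282°, 312°, 342°.
Successive gaps around the wheel: 30°, 30°, 300°.
A run of hues at equal small steps (30°) with one large closing gap is an analogous group.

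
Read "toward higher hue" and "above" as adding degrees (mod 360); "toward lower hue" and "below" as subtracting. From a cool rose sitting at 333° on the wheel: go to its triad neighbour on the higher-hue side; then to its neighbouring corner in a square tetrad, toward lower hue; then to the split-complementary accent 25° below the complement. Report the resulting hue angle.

158°

triadic ↑ +120°: 333 + 120 = 453 → 453 − 360 = 93°
square ↓ −90°: 93 − 90 = 3°
split-comp 25° ↓ +155°: 3 + 155 = 158°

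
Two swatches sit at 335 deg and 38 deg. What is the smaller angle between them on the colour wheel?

|335 − 38| = 297.
The shorter arc is 360 − 297 = 63°.

63°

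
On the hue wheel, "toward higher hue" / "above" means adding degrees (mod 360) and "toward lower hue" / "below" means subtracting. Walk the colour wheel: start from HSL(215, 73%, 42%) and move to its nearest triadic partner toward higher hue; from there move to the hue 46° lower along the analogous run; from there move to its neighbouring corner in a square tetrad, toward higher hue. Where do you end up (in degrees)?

215 + 120 = 335°   (triadic ↑)
335 − 46 = 289°   (analog 46° ↓)
289 + 90 = 379 → 379 − 360 = 19°   (square ↑)

19°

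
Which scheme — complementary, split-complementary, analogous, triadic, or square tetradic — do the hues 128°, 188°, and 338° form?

Sort the hues: 128°, 188°, 338°.
Successive gaps around the wheel: 60°, 150°, 150°.
Two 150° gaps and one 60° gap — a base hue opposite a pair of accents 30° either side of its complement — is the split-complementary pattern.

split-complementary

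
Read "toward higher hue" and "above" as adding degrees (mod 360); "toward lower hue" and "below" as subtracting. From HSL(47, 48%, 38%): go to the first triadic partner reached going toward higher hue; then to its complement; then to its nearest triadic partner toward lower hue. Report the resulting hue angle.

+120° (triadic ↑): 47 + 120 = 167°
+180° (complement): 167 + 180 = 347°
−120° (triadic ↓): 347 − 120 = 227°

227°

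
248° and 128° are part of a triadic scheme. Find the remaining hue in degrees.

8°

A triad places three hues 120° apart.
The full set through 128° is {8°, 128°, 248°}.
Given {128°, 248°}, the missing hue is 8°.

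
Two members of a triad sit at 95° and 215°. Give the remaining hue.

A triad spaces three hues 120° apart.
The full set is {95°, 215°, 335°}.

335°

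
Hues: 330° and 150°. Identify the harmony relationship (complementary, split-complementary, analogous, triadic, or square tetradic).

complementary

Sort the hues: 150°, 330°.
Successive gaps around the wheel: 180°, 180°.
Two hues 180° apart are complementary.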